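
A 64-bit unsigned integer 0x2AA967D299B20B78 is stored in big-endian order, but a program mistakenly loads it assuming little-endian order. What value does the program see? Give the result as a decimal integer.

Stored big-endian, the bytes at ascending addresses are 2A A9 67 D2 99 B2 0B 78.
Read back as little-endian, the first byte is least significant, giving 0x780BB299D267A92A.
0x780BB299D267A92A = 8650203883024918826.

8650203883024918826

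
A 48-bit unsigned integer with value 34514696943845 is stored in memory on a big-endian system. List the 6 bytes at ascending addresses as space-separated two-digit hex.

34514696943845 in hexadecimal, padded to 48 bits, is 0x1F64144038E5.
Split into bytes (most-significant first): 1F 64 14 40 38 E5.
Big-endian: lowest address holds the most-significant byte.
So the memory order matches the most-significant-first order: 1F 64 14 40 38 E5.

1F 64 14 40 38 E5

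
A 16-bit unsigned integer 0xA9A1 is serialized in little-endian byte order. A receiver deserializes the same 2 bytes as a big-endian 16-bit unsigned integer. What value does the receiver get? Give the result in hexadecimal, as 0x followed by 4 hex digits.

0xA1A9

Stored little-endian, the bytes at ascending addresses are A1 A9.
Read back as big-endian, the last byte is least significant, giving 0xA1A9.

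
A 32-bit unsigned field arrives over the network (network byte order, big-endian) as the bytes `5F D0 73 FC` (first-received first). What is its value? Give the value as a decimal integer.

Big-endian: lowest address holds the most-significant byte.
The bytes are already most-significant first: 0x5FD073FC.
0x5FD073FC = 1607496700.

1607496700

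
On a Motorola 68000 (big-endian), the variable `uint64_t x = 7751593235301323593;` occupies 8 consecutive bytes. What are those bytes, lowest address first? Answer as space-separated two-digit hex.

7751593235301323593 in hexadecimal, padded to 64 bits, is 0x6B9330FA5174D349.
Split into bytes (most-significant first): 6B 93 30 FA 51 74 D3 49.
In big-endian order the high byte comes first in memory.
So the memory order matches the most-significant-first order: 6B 93 30 FA 51 74 D3 49.

6B 93 30 FA 51 74 D3 49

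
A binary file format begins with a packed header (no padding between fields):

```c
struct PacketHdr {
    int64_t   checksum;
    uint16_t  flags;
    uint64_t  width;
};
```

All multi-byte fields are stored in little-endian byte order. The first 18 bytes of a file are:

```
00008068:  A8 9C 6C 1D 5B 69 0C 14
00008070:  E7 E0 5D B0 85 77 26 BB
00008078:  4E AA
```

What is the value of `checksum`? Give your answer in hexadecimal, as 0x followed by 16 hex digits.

0x140C695B1D6C9CA8

`checksum` is the first field, at byte offset 0, occupying 8 bytes.
Bytes at offsets 0..7: A8 9C 6C 1D 5B 69 0C 14.
In little-endian order the low byte comes first in memory.
Reassemble most-significant byte first: 14 0C 69 5B 1D 6C 9C A8 → 0x140C695B1D6C9CA8.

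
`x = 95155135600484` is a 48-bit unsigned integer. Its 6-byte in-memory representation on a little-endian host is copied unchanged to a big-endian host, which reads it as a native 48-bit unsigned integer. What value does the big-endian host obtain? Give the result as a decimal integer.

110325060373334

95155135600484 in 48-bit hexadecimal is 0x568B080E5764.
Stored little-endian, the bytes at ascending addresses are 64 57 0E 08 8B 56.
Read back as big-endian, the last byte is least significant, giving 0x64570E088B56.
0x64570E088B56 = 110325060373334.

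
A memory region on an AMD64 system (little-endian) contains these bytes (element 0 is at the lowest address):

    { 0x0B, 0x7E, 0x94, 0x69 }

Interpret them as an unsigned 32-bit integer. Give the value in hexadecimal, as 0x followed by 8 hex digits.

0x69947E0B

Little-endian stores the least-significant byte at the lowest address.
Reassemble most-significant byte first: 69 94 7E 0B → 0x69947E0B.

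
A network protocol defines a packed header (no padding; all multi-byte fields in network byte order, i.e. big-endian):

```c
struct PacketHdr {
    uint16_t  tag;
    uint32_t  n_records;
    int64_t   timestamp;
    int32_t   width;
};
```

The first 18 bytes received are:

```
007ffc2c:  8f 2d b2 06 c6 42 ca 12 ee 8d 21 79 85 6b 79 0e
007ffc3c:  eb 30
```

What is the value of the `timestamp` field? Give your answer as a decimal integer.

`timestamp` follows `tag` (2 B), `n_records` (4 B), so it starts at offset 2 + 4 = 6 and occupies 8 bytes.
Bytes at offsets 6..13: CA 12 EE 8D 21 79 85 6B.
In big-endian order the high byte comes first in memory.
The bytes are already most-significant first: 0xCA12EE8D2179856B.
Top bit is set, so as a signed 64-bit value this is 0xCA12EE8D2179856B − 2^64 = -3885781238547905173.

-3885781238547905173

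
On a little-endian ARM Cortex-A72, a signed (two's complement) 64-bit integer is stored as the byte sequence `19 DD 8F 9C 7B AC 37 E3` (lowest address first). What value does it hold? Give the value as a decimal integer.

-2073999456473195239

Little-endian stores the least-significant byte at the lowest address.
Reassemble most-significant byte first: E3 37 AC 7B 9C 8F DD 19 → 0xE337AC7B9C8FDD19.
Top bit is set, so as a signed 64-bit value this is 0xE337AC7B9C8FDD19 − 2^64 = -2073999456473195239.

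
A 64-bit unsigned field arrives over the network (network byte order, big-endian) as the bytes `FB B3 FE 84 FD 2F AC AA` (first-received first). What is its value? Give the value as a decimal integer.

Big-endian: lowest address holds the most-significant byte.
The bytes are already most-significant first: 0xFBB3FE84FD2FACAA.
0xFBB3FE84FD2FACAA = 18137119971488017578.

18137119971488017578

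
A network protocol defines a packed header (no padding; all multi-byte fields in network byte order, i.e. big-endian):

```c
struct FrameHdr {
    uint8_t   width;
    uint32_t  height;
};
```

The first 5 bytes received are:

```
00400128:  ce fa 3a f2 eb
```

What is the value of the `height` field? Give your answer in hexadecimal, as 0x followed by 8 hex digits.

`height` follows `width` (1 byte), so it starts at byte offset 1 and occupies 4 bytes.
Bytes at offsets 1..4: FA 3A F2 EB.
Big-endian stores the most-significant byte at the lowest address.
The bytes are already most-significant first: 0xFA3AF2EB.

0xFA3AF2EB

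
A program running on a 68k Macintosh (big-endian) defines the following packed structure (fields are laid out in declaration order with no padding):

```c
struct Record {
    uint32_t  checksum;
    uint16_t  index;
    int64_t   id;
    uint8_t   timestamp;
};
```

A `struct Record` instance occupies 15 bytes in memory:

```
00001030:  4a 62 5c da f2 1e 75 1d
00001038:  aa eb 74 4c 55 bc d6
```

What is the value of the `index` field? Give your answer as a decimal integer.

`index` follows `checksum` (4 bytes), so it starts at byte offset 4 and occupies 2 bytes.
Bytes at offsets 4..5: F2 1E.
Big-endian: lowest address holds the most-significant byte.
The bytes are already most-significant first: 0xF21E.
0xF21E = 61982.

61982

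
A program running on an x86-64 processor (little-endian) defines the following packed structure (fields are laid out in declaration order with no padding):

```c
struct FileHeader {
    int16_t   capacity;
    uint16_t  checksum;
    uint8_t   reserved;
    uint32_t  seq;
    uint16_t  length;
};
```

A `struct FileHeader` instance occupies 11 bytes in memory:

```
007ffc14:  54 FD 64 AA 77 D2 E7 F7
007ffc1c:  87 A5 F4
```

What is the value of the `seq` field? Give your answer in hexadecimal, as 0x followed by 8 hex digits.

0x87F7E7D2

`seq` follows `capacity` (2 B), `checksum` (2 B), `reserved` (1 B), so it starts at offset 2 + 2 + 1 = 5 and occupies 4 bytes.
Bytes at offsets 5..8: D2 E7 F7 87.
In little-endian order the low byte comes first in memory.
Reassemble most-significant byte first: 87 F7 E7 D2 → 0x87F7E7D2.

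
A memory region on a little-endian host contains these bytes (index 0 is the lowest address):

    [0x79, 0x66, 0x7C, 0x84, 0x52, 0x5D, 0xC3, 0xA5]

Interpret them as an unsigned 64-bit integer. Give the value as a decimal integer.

11944493245708134009

Little-endian stores the least-significant byte at the lowest address.
Reassemble most-significant byte first: A5 C3 5D 52 84 7C 66 79 → 0xA5C35D52847C6679.
0xA5C35D52847C6679 = 11944493245708134009.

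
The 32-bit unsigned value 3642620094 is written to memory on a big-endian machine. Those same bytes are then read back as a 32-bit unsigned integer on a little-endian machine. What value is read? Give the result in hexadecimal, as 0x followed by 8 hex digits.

0xBEF81DD9

3642620094 in 32-bit hexadecimal is 0xD91DF8BE.
Stored big-endian, the bytes at ascending addresses are D9 1D F8 BE.
Read back as little-endian, the first byte is least significant, giving 0xBEF81DD9.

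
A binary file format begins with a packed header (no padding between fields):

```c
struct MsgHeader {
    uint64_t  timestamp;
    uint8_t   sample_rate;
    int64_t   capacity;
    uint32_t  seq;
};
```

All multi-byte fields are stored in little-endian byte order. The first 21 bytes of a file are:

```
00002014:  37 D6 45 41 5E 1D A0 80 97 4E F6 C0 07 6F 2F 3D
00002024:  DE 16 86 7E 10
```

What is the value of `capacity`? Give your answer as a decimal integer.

-2432736069792238002

`capacity` follows `timestamp` (8 B), `sample_rate` (1 B), so it starts at offset 8 + 1 = 9 and occupies 8 bytes.
Bytes at offsets 9..16: 4E F6 C0 07 6F 2F 3D DE.
Little-endian: lowest address holds the least-significant byte.
Reassemble most-significant byte first: DE 3D 2F 6F 07 C0 F6 4E → 0xDE3D2F6F07C0F64E.
Top bit is set, so as a signed 64-bit value this is 0xDE3D2F6F07C0F64E − 2^64 = -2432736069792238002.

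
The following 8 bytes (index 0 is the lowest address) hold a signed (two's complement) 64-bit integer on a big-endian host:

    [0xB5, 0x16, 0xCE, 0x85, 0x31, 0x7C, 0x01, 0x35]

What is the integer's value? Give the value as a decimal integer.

Big-endian: lowest address holds the most-significant byte.
The bytes are already most-significant first: 0xB516CE85317C0135.
Top bit is set, so as a signed 64-bit value this is 0xB516CE85317C0135 − 2^64 = -5397900031900778187.

-5397900031900778187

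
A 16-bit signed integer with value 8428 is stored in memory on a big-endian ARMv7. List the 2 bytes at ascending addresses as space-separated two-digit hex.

8428 in hexadecimal, padded to 16 bits, is 0x20EC.
Split into bytes (most-significant first): 20 EC.
Big-endian: lowest address holds the most-significant byte.
So the memory order matches the most-significant-first order: 20 EC.

20 EC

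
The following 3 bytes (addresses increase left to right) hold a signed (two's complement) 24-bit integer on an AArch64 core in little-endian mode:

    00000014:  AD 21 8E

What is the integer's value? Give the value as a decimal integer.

Little-endian stores the least-significant byte at the lowest address.
Reassemble most-significant byte first: 8E 21 AD → 0x8E21AD.
Top bit is set, so as a signed 24-bit value this is 0x8E21AD − 2^24 = -7462483.

-7462483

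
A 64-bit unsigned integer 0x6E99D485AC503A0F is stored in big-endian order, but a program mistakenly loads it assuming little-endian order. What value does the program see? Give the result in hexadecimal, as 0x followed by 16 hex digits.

0x0F3A50AC85D4996E

Stored big-endian, the bytes at ascending addresses are 6E 99 D4 85 AC 50 3A 0F.
Read back as little-endian, the first byte is least significant, giving 0x0F3A50AC85D4996E.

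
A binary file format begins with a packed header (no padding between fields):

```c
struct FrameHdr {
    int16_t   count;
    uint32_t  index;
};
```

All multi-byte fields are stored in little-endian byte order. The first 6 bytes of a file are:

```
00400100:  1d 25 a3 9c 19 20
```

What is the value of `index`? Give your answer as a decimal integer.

`index` follows `count` (2 bytes), so it starts at byte offset 2 and occupies 4 bytes.
Bytes at offsets 2..5: A3 9C 19 20.
Little-endian: lowest address holds the least-significant byte.
Reassemble most-significant byte first: 20 19 9C A3 → 0x20199CA3.
0x20199CA3 = 538549411.

538549411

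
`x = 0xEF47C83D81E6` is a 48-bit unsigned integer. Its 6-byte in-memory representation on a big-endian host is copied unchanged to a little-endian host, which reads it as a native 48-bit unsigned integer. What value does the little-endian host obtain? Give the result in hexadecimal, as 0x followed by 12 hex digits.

Stored big-endian, the bytes at ascending addresses are EF 47 C8 3D 81 E6.
Read back as little-endian, the first byte is least significant, giving 0xE6813DC847EF.

0xE6813DC847EF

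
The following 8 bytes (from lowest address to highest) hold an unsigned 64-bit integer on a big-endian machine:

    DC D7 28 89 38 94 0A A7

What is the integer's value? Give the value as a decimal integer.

Big-endian stores the most-significant byte at the lowest address.
The bytes are already most-significant first: 0xDCD7288938940AA7.
0xDCD7288938940AA7 = 15913232378161793703.

15913232378161793703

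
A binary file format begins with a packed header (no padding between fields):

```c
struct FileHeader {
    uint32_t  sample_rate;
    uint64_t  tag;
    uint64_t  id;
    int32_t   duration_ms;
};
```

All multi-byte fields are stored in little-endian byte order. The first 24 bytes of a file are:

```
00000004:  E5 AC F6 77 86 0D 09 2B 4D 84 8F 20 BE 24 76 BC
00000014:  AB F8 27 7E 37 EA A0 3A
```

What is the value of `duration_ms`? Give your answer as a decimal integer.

`duration_ms` follows `sample_rate` (4 B), `tag` (8 B), `id` (8 B), so it starts at offset 4 + 8 + 8 = 20 and occupies 4 bytes.
Bytes at offsets 20..23: 37 EA A0 3A.
In little-endian order the low byte comes first in memory.
Reassemble most-significant byte first: 3A A0 EA 37 → 0x3AA0EA37.
0x3AA0EA37 = 983624247.

983624247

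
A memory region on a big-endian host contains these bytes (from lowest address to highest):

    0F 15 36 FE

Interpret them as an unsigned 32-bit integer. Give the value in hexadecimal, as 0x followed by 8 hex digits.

0x0F1536FE

Big-endian stores the most-significant byte at the lowest address.
The bytes are already most-significant first: 0x0F1536FE.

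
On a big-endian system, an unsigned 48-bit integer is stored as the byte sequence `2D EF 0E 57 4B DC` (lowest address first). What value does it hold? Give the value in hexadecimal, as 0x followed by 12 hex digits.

0x2DEF0E574BDC

Big-endian: lowest address holds the most-significant byte.
The bytes are already most-significant first: 0x2DEF0E574BDC.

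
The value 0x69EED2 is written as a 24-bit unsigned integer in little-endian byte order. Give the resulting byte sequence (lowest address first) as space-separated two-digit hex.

Split into bytes (most-significant first): 69 EE D2.
Little-endian stores the least-significant byte at the lowest address.
So at ascending addresses the bytes are D2 EE 69.

D2 EE 69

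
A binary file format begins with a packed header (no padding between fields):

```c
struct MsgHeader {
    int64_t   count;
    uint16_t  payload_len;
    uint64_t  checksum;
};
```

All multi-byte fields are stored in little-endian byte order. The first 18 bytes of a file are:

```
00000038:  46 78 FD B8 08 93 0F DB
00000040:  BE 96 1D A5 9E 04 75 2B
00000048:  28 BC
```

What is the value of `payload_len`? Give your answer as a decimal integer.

38590

`payload_len` follows `count` (8 bytes), so it starts at byte offset 8 and occupies 2 bytes.
Bytes at offsets 8..9: BE 96.
Little-endian: lowest address holds the least-significant byte.
Reassemble most-significant byte first: 96 BE → 0x96BE.
0x96BE = 38590.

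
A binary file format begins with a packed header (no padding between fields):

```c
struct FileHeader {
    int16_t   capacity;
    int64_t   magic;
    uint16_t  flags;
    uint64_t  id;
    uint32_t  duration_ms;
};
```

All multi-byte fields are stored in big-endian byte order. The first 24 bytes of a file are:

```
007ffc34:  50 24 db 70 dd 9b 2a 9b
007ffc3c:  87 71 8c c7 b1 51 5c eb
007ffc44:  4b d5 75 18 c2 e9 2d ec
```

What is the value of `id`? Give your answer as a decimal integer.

`id` follows `capacity` (2 B), `magic` (8 B), `flags` (2 B), so it starts at offset 2 + 8 + 2 = 12 and occupies 8 bytes.
Bytes at offsets 12..19: B1 51 5C EB 4B D5 75 18.
Big-endian: lowest address holds the most-significant byte.
The bytes are already most-significant first: 0xB1515CEB4BD57518.
0xB1515CEB4BD57518 = 12777095783486158104.

12777095783486158104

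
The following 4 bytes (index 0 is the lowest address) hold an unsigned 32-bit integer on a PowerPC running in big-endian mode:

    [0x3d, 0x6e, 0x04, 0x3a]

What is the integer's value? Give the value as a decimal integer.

In big-endian order the high byte comes first in memory.
The bytes are already most-significant first: 0x3D6E043A.
0x3D6E043A = 1030620218.

1030620218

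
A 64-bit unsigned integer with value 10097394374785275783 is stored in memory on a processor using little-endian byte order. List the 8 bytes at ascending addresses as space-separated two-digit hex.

10097394374785275783 in hexadecimal, padded to 64 bits, is 0x8C2126AF821A9787.
Split into bytes (most-significant first): 8C 21 26 AF 82 1A 97 87.
In little-endian order the low byte comes first in memory.
So at ascending addresses the bytes are 87 97 1A 82 AF 26 21 8C.

87 97 1A 82 AF 26 21 8C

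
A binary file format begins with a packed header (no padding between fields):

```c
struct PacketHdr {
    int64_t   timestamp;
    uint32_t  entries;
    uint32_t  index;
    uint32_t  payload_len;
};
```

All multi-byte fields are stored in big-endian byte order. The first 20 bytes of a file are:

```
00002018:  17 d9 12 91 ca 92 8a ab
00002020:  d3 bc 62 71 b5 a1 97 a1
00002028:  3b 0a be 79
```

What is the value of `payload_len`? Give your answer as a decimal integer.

990559865

`payload_len` follows `timestamp` (8 B), `entries` (4 B), `index` (4 B), so it starts at offset 8 + 4 + 4 = 16 and occupies 4 bytes.
Bytes at offsets 16..19: 3B 0A BE 79.
In big-endian order the high byte comes first in memory.
The bytes are already most-significant first: 0x3B0ABE79.
0x3B0ABE79 = 990559865.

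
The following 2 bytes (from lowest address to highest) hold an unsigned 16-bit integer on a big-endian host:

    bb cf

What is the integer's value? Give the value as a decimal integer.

48079

Big-endian: lowest address holds the most-significant byte.
The bytes are already most-significant first: 0xBBCF.
0xBBCF = 48079.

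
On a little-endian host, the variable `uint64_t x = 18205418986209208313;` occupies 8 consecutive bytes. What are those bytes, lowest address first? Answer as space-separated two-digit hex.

F9 E7 26 8C 1C A4 A6 FC

18205418986209208313 in hexadecimal, padded to 64 bits, is 0xFCA6A41C8C26E7F9.
Split into bytes (most-significant first): FC A6 A4 1C 8C 26 E7 F9.
Little-endian stores the least-significant byte at the lowest address.
So at ascending addresses the bytes are F9 E7 26 8C 1C A4 A6 FC.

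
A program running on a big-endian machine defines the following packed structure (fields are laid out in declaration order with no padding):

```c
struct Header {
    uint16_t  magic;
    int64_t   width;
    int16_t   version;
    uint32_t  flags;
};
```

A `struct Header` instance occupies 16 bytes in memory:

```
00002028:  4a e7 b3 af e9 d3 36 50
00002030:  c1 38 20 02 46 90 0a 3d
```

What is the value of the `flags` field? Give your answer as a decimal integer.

1183844925

`flags` follows `magic` (2 B), `width` (8 B), `version` (2 B), so it starts at offset 2 + 8 + 2 = 12 and occupies 4 bytes.
Bytes at offsets 12..15: 46 90 0A 3D.
In big-endian order the high byte comes first in memory.
The bytes are already most-significant first: 0x46900A3D.
0x46900A3D = 1183844925.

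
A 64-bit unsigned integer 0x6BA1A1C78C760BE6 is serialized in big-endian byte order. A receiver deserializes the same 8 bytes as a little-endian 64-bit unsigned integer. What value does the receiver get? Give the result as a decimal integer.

Stored big-endian, the bytes at ascending addresses are 6B A1 A1 C7 8C 76 0B E6.
Read back as little-endian, the first byte is least significant, giving 0xE60B768CC7A1A16B.
0xE60B768CC7A1A16B = 16576473200484000107.

16576473200484000107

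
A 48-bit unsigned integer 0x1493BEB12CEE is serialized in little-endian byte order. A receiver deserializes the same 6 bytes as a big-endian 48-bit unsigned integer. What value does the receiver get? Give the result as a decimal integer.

261875728028436

Stored little-endian, the bytes at ascending addresses are EE 2C B1 BE 93 14.
Read back as big-endian, the last byte is least significant, giving 0xEE2CB1BE9314.
0xEE2CB1BE9314 = 261875728028436.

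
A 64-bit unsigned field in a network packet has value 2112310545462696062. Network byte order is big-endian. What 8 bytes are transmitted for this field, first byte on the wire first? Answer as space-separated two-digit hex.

2112310545462696062 in hexadecimal, padded to 64 bits, is 0x1D506F3FE59D987E.
Split into bytes (most-significant first): 1D 50 6F 3F E5 9D 98 7E.
Big-endian: lowest address holds the most-significant byte.
So the memory order matches the most-significant-first order: 1D 50 6F 3F E5 9D 98 7E.

1D 50 6F 3F E5 9D 98 7E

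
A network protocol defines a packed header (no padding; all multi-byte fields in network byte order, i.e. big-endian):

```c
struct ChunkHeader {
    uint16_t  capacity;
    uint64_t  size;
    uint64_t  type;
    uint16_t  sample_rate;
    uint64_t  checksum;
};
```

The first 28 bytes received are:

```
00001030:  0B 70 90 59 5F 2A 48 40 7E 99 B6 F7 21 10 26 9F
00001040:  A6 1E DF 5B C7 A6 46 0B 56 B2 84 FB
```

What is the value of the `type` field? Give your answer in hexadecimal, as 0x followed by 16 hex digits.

0xB6F72110269FA61E

`type` follows `capacity` (2 B), `size` (8 B), so it starts at offset 2 + 8 = 10 and occupies 8 bytes.
Bytes at offsets 10..17: B6 F7 21 10 26 9F A6 1E.
In big-endian order the high byte comes first in memory.
The bytes are already most-significant first: 0xB6F72110269FA61E.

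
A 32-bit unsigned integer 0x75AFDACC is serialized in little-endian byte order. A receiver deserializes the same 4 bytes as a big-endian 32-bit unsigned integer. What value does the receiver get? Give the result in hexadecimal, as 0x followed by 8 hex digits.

0xCCDAAF75

Stored little-endian, the bytes at ascending addresses are CC DA AF 75.
Read back as big-endian, the last byte is least significant, giving 0xCCDAAF75.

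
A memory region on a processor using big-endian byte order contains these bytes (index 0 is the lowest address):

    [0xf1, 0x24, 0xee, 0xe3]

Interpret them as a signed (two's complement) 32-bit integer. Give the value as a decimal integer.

Big-endian stores the most-significant byte at the lowest address.
The bytes are already most-significant first: 0xF124EEE3.
Top bit is set, so as a signed 32-bit value this is 0xF124EEE3 − 2^32 = -249237789.

-249237789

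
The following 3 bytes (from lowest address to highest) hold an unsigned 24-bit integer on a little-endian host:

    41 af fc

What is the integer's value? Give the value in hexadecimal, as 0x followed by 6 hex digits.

Little-endian: lowest address holds the least-significant byte.
Reassemble most-significant byte first: FC AF 41 → 0xFCAF41.

0xFCAF41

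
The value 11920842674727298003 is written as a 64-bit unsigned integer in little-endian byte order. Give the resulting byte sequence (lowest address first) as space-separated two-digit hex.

11920842674727298003 in hexadecimal, padded to 64 bits, is 0xA56F5740DA7023D3.
Split into bytes (most-significant first): A5 6F 57 40 DA 70 23 D3.
Little-endian: lowest address holds the least-significant byte.
So at ascending addresses the bytes are D3 23 70 DA 40 57 6F A5.

D3 23 70 DA 40 57 6F A5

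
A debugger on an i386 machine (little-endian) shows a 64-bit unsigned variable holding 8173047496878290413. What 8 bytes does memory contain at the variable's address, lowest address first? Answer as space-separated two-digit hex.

8173047496878290413 in hexadecimal, padded to 64 bits, is 0x716C7F654FD375ED.
Split into bytes (most-significant first): 71 6C 7F 65 4F D3 75 ED.
In little-endian order the low byte comes first in memory.
So at ascending addresses the bytes are ED 75 D3 4F 65 7F 6C 71.

ED 75 D3 4F 65 7F 6C 71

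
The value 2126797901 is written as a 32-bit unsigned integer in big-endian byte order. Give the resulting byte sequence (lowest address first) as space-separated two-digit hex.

7E C4 5C 4D

2126797901 in hexadecimal, padded to 32 bits, is 0x7EC45C4D.
Split into bytes (most-significant first): 7E C4 5C 4D.
In big-endian order the high byte comes first in memory.
So the memory order matches the most-significant-first order: 7E C4 5C 4D.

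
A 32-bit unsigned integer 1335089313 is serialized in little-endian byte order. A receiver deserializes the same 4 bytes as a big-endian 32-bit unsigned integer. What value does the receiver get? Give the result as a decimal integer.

2715325263

1335089313 in 32-bit hexadecimal is 0x4F93D8A1.
Stored little-endian, the bytes at ascending addresses are A1 D8 93 4F.
Read back as big-endian, the last byte is least significant, giving 0xA1D8934F.
0xA1D8934F = 2715325263.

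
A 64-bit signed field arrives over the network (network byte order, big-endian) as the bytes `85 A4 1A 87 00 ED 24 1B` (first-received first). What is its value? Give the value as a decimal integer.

Big-endian stores the most-significant byte at the lowest address.
The bytes are already most-significant first: 0x85A41A8700ED241B.
Top bit is set, so as a signed 64-bit value this is 0x85A41A8700ED241B − 2^64 = -8816893003346140133.

-8816893003346140133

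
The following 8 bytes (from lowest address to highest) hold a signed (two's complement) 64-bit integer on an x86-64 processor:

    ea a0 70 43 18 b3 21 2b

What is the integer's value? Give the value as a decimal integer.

Little-endian: lowest address holds the least-significant byte.
Reassemble most-significant byte first: 2B 21 B3 18 43 70 A0 EA → 0x2B21B3184370A0EA.
0x2B21B3184370A0EA = 3107962134654394602.

3107962134654394602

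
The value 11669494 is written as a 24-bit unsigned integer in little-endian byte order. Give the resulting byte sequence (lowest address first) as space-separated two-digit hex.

F6 0F B2

11669494 in hexadecimal, padded to 24 bits, is 0xB20FF6.
Split into bytes (most-significant first): B2 0F F6.
In little-endian order the low byte comes first in memory.
So at ascending addresses the bytes are F6 0F B2.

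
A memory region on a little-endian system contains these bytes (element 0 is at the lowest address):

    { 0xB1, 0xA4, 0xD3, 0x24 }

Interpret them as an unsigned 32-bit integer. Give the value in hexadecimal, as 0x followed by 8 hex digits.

0x24D3A4B1

Little-endian: lowest address holds the least-significant byte.
Reassemble most-significant byte first: 24 D3 A4 B1 → 0x24D3A4B1.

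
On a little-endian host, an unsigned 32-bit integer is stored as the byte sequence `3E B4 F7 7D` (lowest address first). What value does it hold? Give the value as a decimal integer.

2113385534

Little-endian: lowest address holds the least-significant byte.
Reassemble most-significant byte first: 7D F7 B4 3E → 0x7DF7B43E.
0x7DF7B43E = 2113385534.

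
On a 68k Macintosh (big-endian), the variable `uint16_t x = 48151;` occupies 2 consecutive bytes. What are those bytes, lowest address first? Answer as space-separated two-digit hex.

48151 in hexadecimal, padded to 16 bits, is 0xBC17.
Split into bytes (most-significant first): BC 17.
In big-endian order the high byte comes first in memory.
So the memory order matches the most-significant-first order: BC 17.

BC 17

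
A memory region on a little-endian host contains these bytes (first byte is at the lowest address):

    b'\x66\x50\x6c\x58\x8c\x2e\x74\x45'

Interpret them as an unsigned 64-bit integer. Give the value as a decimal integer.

Little-endian: lowest address holds the least-significant byte.
Reassemble most-significant byte first: 45 74 2E 8C 58 6C 50 66 → 0x45742E8C586C5066.
0x45742E8C586C5066 = 5004676266229256294.

5004676266229256294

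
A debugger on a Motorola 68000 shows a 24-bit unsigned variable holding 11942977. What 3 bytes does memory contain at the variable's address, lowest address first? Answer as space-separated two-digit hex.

B6 3C 41

11942977 in hexadecimal, padded to 24 bits, is 0xB63C41.
Split into bytes (most-significant first): B6 3C 41.
In big-endian order the high byte comes first in memory.
So the memory order matches the most-significant-first order: B6 3C 41.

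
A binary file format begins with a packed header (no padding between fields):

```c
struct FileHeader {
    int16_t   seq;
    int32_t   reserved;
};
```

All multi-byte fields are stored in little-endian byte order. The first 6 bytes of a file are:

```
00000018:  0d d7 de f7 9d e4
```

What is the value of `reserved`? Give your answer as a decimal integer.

-459409442

`reserved` follows `seq` (2 bytes), so it starts at byte offset 2 and occupies 4 bytes.
Bytes at offsets 2..5: DE F7 9D E4.
In little-endian order the low byte comes first in memory.
Reassemble most-significant byte first: E4 9D F7 DE → 0xE49DF7DE.
Top bit is set, so as a signed 32-bit value this is 0xE49DF7DE − 2^32 = -459409442.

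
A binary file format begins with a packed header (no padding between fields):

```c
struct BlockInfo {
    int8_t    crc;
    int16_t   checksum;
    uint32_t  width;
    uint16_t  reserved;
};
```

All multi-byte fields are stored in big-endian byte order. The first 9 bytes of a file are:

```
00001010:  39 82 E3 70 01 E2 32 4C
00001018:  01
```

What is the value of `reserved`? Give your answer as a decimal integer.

19457

`reserved` follows `crc` (1 B), `checksum` (2 B), `width` (4 B), so it starts at offset 1 + 2 + 4 = 7 and occupies 2 bytes.
Bytes at offsets 7..8: 4C 01.
In big-endian order the high byte comes first in memory.
The bytes are already most-significant first: 0x4C01.
0x4C01 = 19457.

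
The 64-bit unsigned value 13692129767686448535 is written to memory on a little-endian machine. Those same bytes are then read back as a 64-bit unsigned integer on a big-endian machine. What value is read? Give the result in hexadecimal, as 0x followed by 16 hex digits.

0x97A580CD7A3704BE

13692129767686448535 in 64-bit hexadecimal is 0xBE04377ACD80A597.
Stored little-endian, the bytes at ascending addresses are 97 A5 80 CD 7A 37 04 BE.
Read back as big-endian, the last byte is least significant, giving 0x97A580CD7A3704BE.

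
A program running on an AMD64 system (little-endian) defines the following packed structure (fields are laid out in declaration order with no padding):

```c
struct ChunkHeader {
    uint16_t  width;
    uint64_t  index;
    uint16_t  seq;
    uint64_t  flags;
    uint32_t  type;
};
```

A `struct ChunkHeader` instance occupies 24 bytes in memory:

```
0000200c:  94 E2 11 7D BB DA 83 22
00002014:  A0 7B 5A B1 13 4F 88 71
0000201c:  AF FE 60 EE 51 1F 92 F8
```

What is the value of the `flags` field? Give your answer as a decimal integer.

17177009008268562195

`flags` follows `width` (2 B), `index` (8 B), `seq` (2 B), so it starts at offset 2 + 8 + 2 = 12 and occupies 8 bytes.
Bytes at offsets 12..19: 13 4F 88 71 AF FE 60 EE.
Little-endian stores the least-significant byte at the lowest address.
Reassemble most-significant byte first: EE 60 FE AF 71 88 4F 13 → 0xEE60FEAF71884F13.
0xEE60FEAF71884F13 = 17177009008268562195.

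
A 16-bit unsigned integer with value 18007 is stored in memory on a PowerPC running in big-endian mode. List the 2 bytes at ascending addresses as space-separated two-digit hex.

46 57

18007 in hexadecimal, padded to 16 bits, is 0x4657.
Split into bytes (most-significant first): 46 57.
Big-endian stores the most-significant byte at the lowest address.
So the memory order matches the most-significant-first order: 46 57.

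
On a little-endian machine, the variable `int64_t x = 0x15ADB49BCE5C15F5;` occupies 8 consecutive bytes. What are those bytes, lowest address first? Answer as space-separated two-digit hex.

F5 15 5C CE 9B B4 AD 15

Split into bytes (most-significant first): 15 AD B4 9B CE 5C 15 F5.
In little-endian order the low byte comes first in memory.
So at ascending addresses the bytes are F5 15 5C CE 9B B4 AD 15.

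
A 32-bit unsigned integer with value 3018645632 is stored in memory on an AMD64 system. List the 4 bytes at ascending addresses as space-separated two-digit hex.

80 E0 EC B3

3018645632 in hexadecimal, padded to 32 bits, is 0xB3ECE080.
Split into bytes (most-significant first): B3 EC E0 80.
Little-endian: lowest address holds the least-significant byte.
So at ascending addresses the bytes are 80 E0 EC B3.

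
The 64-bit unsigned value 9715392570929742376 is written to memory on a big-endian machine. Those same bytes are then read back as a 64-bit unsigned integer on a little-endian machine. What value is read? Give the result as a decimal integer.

2919102917040592006

9715392570929742376 in 64-bit hexadecimal is 0x86D40211A3BC8228.
Stored big-endian, the bytes at ascending addresses are 86 D4 02 11 A3 BC 82 28.
Read back as little-endian, the first byte is least significant, giving 0x2882BCA31102D486.
0x2882BCA31102D486 = 2919102917040592006.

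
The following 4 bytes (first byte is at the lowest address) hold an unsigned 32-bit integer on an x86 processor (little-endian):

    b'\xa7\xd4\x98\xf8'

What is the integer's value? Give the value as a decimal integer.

Little-endian: lowest address holds the least-significant byte.
Reassemble most-significant byte first: F8 98 D4 A7 → 0xF898D4A7.
0xF898D4A7 = 4170765479.

4170765479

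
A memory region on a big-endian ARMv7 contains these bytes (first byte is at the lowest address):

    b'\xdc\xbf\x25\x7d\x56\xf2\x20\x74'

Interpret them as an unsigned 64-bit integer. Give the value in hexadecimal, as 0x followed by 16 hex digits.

Big-endian stores the most-significant byte at the lowest address.
The bytes are already most-significant first: 0xDCBF257D56F22074.

0xDCBF257D56F22074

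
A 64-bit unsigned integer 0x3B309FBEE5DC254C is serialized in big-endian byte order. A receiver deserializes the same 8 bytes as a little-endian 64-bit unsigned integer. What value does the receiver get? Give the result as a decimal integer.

5487034600324542523

Stored big-endian, the bytes at ascending addresses are 3B 30 9F BE E5 DC 25 4C.
Read back as little-endian, the first byte is least significant, giving 0x4C25DCE5BE9F303B.
0x4C25DCE5BE9F303B = 5487034600324542523.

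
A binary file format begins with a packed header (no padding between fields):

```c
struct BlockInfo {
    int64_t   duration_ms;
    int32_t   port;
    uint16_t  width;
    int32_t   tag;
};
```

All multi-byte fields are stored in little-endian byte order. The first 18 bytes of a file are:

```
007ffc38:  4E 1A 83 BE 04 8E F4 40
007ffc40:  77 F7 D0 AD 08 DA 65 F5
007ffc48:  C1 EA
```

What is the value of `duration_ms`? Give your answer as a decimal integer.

4680522063772064334

`duration_ms` is the first field, at byte offset 0, occupying 8 bytes.
Bytes at offsets 0..7: 4E 1A 83 BE 04 8E F4 40.
Little-endian: lowest address holds the least-significant byte.
Reassemble most-significant byte first: 40 F4 8E 04 BE 83 1A 4E → 0x40F48E04BE831A4E.
0x40F48E04BE831A4E = 4680522063772064334.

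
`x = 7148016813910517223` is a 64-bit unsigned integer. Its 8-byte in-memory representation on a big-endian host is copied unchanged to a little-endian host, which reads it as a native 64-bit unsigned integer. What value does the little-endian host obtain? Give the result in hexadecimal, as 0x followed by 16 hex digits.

0xE7E5A7A16BDB3263

7148016813910517223 in 64-bit hexadecimal is 0x6332DB6BA1A7E5E7.
Stored big-endian, the bytes at ascending addresses are 63 32 DB 6B A1 A7 E5 E7.
Read back as little-endian, the first byte is least significant, giving 0xE7E5A7A16BDB3263.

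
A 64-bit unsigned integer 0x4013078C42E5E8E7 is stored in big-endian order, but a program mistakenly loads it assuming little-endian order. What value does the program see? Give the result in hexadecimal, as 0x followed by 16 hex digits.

0xE7E8E5428C071340

Stored big-endian, the bytes at ascending addresses are 40 13 07 8C 42 E5 E8 E7.
Read back as little-endian, the first byte is least significant, giving 0xE7E8E5428C071340.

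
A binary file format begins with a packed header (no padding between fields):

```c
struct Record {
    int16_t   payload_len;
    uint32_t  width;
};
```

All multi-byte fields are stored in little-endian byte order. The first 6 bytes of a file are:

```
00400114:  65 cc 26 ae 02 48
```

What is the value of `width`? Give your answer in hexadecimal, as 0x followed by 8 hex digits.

0x4802AE26

`width` follows `payload_len` (2 bytes), so it starts at byte offset 2 and occupies 4 bytes.
Bytes at offsets 2..5: 26 AE 02 48.
In little-endian order the low byte comes first in memory.
Reassemble most-significant byte first: 48 02 AE 26 → 0x4802AE26.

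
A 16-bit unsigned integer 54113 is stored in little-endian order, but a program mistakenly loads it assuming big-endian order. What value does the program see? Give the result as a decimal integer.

25043

54113 in 16-bit hexadecimal is 0xD361.
Stored little-endian, the bytes at ascending addresses are 61 D3.
Read back as big-endian, the last byte is least significant, giving 0x61D3.
0x61D3 = 25043.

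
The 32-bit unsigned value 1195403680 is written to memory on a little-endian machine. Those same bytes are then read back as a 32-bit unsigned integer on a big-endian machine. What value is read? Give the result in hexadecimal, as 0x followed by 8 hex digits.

1195403680 in 32-bit hexadecimal is 0x474069A0.
Stored little-endian, the bytes at ascending addresses are A0 69 40 47.
Read back as big-endian, the last byte is least significant, giving 0xA0694047.

0xA0694047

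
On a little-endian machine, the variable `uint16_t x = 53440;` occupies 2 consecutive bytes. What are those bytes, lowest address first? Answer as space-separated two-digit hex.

C0 D0

53440 in hexadecimal, padded to 16 bits, is 0xD0C0.
Split into bytes (most-significant first): D0 C0.
Little-endian stores the least-significant byte at the lowest address.
So at ascending addresses the bytes are C0 D0.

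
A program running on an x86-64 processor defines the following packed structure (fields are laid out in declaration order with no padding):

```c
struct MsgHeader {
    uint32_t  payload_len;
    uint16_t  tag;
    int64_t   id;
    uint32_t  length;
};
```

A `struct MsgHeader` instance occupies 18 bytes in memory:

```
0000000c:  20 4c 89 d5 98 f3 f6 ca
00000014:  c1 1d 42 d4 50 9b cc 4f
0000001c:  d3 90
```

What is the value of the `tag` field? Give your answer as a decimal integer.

62360

`tag` follows `payload_len` (4 bytes), so it starts at byte offset 4 and occupies 2 bytes.
Bytes at offsets 4..5: 98 F3.
In little-endian order the low byte comes first in memory.
Reassemble most-significant byte first: F3 98 → 0xF398.
0xF398 = 62360.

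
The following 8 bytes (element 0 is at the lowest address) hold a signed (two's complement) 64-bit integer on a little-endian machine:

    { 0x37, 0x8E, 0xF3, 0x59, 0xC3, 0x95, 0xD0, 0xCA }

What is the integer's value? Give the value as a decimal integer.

-3832398616631996873

Little-endian stores the least-significant byte at the lowest address.
Reassemble most-significant byte first: CA D0 95 C3 59 F3 8E 37 → 0xCAD095C359F38E37.
Top bit is set, so as a signed 64-bit value this is 0xCAD095C359F38E37 − 2^64 = -3832398616631996873.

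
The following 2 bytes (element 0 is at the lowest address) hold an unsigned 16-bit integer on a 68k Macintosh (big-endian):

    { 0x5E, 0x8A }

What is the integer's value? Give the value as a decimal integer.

Big-endian: lowest address holds the most-significant byte.
The bytes are already most-significant first: 0x5E8A.
0x5E8A = 24202.

24202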